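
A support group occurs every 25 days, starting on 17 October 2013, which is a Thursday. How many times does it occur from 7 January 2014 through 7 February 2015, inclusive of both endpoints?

Occurrences land 25·i days after 17 October 2013 for i = 0, 1, 2, …
7 January 2014 is 82 days after the start; 82 ÷ 25 = 3 remainder 7; since the remainder is 7, round up to i = 4. First occurrence in the window: #5 on 25 January 2014 (4×25 = 100 days in).
7 February 2015 is 478 days after the start; 478 ÷ 25 = 19 remainder 3. Last occurrence in the window: #20 on 4 February 2015.
Occurrences #5 through #20: 16 in total.

16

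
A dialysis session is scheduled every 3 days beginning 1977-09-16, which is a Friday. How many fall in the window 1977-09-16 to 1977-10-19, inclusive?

Occurrences land 3·i days after 1977-09-16 for i = 0, 1, 2, …
The window opens on the start date, so the first occurrence inside is #1 on 1977-09-16.
1977-10-19 is 33 days after the start; 33 ÷ 3 = 11 remainder 0. Last occurrence in the window: #12 on 1977-10-19.
Occurrences #1 through #12: 12 in total.

12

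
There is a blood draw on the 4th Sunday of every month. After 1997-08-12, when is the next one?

August 1997 starts on a Friday; its first Sunday is the 3rd, so the 4th Sunday is the 24th — 1997-08-24.
1997-08-24 is after 1997-08-12, so that is the next one.

1997-08-24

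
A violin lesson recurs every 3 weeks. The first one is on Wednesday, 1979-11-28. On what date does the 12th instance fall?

1980-07-16

The 12th occurrence is 11 intervals after the first: 11 × 21 = 231 days after 1979-11-28.
November has 30 days — 2 days to the end of November leaves 229.
December has 31 days (198 left).
January has 31 days (167 left).
February has 29 days (138 left).
March has 31 days (107 left).
April has 30 days (77 left).
May has 31 days (46 left).
June has 30 days (16 left).
16 days into July → 1980-07-16.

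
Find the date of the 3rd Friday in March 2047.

The first Friday of March 2047 is March 1.
The 3rd Friday is 2 weeks later: 1 + 14 = 15.

2047-03-15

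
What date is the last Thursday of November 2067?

2067-11-24

November 2067 begins on a Tuesday, so the first Thursday is November 3 (2 days later).
November 2067 has 30 days. Adding weeks: 3, 10, 17, 24 — the last one ≤ 30 is the 24th.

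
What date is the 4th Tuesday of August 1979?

August 1979 begins on a Wednesday, so the first Tuesday is August 7 (6 days later).
The 4th Tuesday is 3 weeks later: 7 + 21 = 28.

28 August 1979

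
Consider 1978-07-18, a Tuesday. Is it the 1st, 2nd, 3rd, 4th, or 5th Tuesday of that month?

Day 18 falls in week ⌈18/7⌉ of the month.
Days 1–7 hold the 1st Tuesday, 8–14 the 2nd, 15–21 the 3rd, 22–28 the 4th, 29–31 the 5th.
18 is in the range for the 3rd.

3rd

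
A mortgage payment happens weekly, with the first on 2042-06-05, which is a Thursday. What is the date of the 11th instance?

2042-08-14

The 11th occurrence is 10 intervals after the first: 10 × 7 = 70 days after 2042-06-05.
June has 30 days — 25 days to the end of June leaves 45.
July has 31 days (14 left).
14 days into August → 2042-08-14.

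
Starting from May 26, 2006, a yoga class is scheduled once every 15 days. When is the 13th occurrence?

The 13th occurrence is 12 intervals after the first: 12 × 15 = 180 days after May 26, 2006.
May has 31 days — 5 days to the end of May leaves 175.
Jun has 30 days (145 left).
Jul has 31 days (114 left).
Aug has 31 days (83 left).
Sep has 30 days (53 left).
Oct has 31 days (22 left).
22 days into Nov → Nov 22, 2006.

Nov 22, 2006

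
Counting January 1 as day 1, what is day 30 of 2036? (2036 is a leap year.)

30 into January → January 30.

January 30, 2036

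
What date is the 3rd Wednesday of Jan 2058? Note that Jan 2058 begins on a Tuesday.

Jan 2058 begins on a Tuesday, so the first Wednesday is Jan 2 (1 day later).
The 3rd Wednesday is 2 weeks later: 2 + 14 = 16.

Jan 16, 2058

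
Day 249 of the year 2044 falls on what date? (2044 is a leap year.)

2044-09-05

January has 31 days (249 − 31 = 218 remain).
February has 29 days (218 − 29 = 189 remain).
March has 31 days (189 − 31 = 158 remain).
April has 30 days (158 − 30 = 128 remain).
May has 31 days (128 − 31 = 97 remain).
June has 30 days (97 − 30 = 67 remain).
July has 31 days (67 − 31 = 36 remain).
August has 31 days (36 − 31 = 5 remain).
5 into September → September 5.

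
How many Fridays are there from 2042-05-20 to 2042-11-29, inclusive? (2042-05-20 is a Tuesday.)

28

2042-05-20 is a Tuesday; the first Friday on or after it is 2042-05-23 (3 days later).
From 2042-05-23 to 2042-11-29: 8 + 30 + 31 + 31 + 30 + 31 + 29 = 190 days (rest of May, June, July, August, September, October, November).
190 ÷ 7 = 27 full weeks with remainder 1, so 27 more Fridays after the first → 28.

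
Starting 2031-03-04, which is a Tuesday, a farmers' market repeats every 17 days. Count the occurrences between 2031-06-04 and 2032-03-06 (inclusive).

16

Occurrences land 17·i days after 2031-03-04 for i = 0, 1, 2, …
2031-06-04 is 92 days after the start; 92 ÷ 17 = 5 remainder 7; since the remainder is 7, round up to i = 6. First occurrence in the window: #7 on 2031-06-14 (6×17 = 102 days in).
2032-03-06 is 368 days after the start; 368 ÷ 17 = 21 remainder 11. Last occurrence in the window: #22 on 2032-02-24.
Occurrences #7 through #22: 16 in total.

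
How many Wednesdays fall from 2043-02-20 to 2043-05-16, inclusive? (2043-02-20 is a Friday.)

2043-02-20 is a Friday; the first Wednesday on or after it is 2043-02-25 (5 days later).
From 2043-02-25 to 2043-05-16: 3 + 31 + 30 + 16 = 80 days (rest of February, March, April, May).
80 ÷ 7 = 11 full weeks with remainder 3, so 11 more Wednesdays after the first → 12.

12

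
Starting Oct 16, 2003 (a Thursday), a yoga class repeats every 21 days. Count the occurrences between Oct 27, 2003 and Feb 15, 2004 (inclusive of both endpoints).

Occurrences land 21·i days after Oct 16, 2003 for i = 0, 1, 2, …
Oct 27, 2003 is 11 days after the start; 11 ÷ 21 = 0 remainder 11; since the remainder is 11, round up to i = 1. First occurrence in the window: #2 on Nov 6, 2003 (1×21 = 21 days in).
Feb 15, 2004 is 122 days after the start; 122 ÷ 21 = 5 remainder 17. Last occurrence in the window: #6 on Jan 29, 2004.
Occurrences #2 through #6: 5 in total.

5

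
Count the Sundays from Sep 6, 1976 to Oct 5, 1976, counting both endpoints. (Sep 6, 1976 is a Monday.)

4

Sep 6, 1976 is a Monday; the first Sunday on or after it is Sep 12, 1976 (6 days later).
From Sep 12, 1976 to Oct 5, 1976: 18 + 5 = 23 days (rest of Sep, Oct).
23 ÷ 7 = 3 full weeks with remainder 2, so 3 more Sundays after the first → 4.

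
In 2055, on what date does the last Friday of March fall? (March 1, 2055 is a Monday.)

26 March 2055

March 2055 begins on a Monday, so the first Friday is March 5 (4 days later).
March 2055 has 31 days. Adding weeks: 5, 12, 19, 26 — the last one ≤ 31 is the 26th.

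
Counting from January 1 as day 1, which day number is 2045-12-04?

Days in months before December: 31 + 28 + 31 + 30 + 31 + 30 + 31 + 31 + 30 + 31 + 30 = 334.
Plus 4 days into December → day 338.

338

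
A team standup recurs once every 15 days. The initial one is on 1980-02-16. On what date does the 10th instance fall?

1980-06-30

The 10th occurrence is 9 intervals after the first: 9 × 15 = 135 days after 1980-02-16.
February has 29 days — 13 days to the end of February leaves 122.
March has 31 days (91 left).
April has 30 days (61 left).
May has 31 days (30 left).
30 days into June → 1980-06-30.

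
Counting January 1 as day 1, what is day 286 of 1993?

Jan has 31 days (286 − 31 = 255 remain).
Feb has 28 days (255 − 28 = 227 remain).
Mar has 31 days (227 − 31 = 196 remain).
Apr has 30 days (196 − 30 = 166 remain).
May has 31 days (166 − 31 = 135 remain).
Jun has 30 days (135 − 30 = 105 remain).
Jul has 31 days (105 − 31 = 74 remain).
Aug has 31 days (74 − 31 = 43 remain).
Sep has 30 days (43 − 30 = 13 remain).
13 into Oct → Oct 13.

Oct 13, 1993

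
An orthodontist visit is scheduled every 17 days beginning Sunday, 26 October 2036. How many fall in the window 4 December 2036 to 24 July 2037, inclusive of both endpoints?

13

Occurrences land 17·i days after 26 October 2036 for i = 0, 1, 2, …
4 December 2036 is 39 days after the start; 39 ÷ 17 = 2 remainder 5; since the remainder is 5, round up to i = 3. First occurrence in the window: #4 on 16 December 2036 (3×17 = 51 days in).
24 July 2037 is 271 days after the start; 271 ÷ 17 = 15 remainder 16. Last occurrence in the window: #16 on 8 July 2037.
Occurrences #4 through #16: 13 in total.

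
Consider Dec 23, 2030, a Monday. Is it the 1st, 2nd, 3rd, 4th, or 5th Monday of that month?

Day 23 falls in week ⌈23/7⌉ of the month.
Days 1–7 hold the 1st Monday, 8–14 the 2nd, 15–21 the 3rd, 22–28 the 4th, 29–31 the 5th.
23 is in the range for the 4th.

4th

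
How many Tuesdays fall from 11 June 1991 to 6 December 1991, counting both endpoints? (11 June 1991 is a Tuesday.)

26

11 June 1991 is a Tuesday; the first Tuesday on or after it is 11 June 1991.
From 11 June 1991 to 6 December 1991: 19 + 31 + 31 + 30 + 31 + 30 + 6 = 178 days (rest of June, July, August, September, October, November, December).
178 ÷ 7 = 25 full weeks with remainder 3, so 25 more Tuesdays after the first → 26.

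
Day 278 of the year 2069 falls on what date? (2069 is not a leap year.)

Oct 5, 2069

Jan has 31 days (278 − 31 = 247 remain).
Feb has 28 days (247 − 28 = 219 remain).
Mar has 31 days (219 − 31 = 188 remain).
Apr has 30 days (188 − 30 = 158 remain).
May has 31 days (158 − 31 = 127 remain).
Jun has 30 days (127 − 30 = 97 remain).
Jul has 31 days (97 − 31 = 66 remain).
Aug has 31 days (66 − 31 = 35 remain).
Sep has 30 days (35 − 30 = 5 remain).
5 into Oct → Oct 5.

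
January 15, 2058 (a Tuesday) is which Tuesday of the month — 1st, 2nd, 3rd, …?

Day 15 falls in week ⌈15/7⌉ of the month.
Days 1–7 hold the 1st Tuesday, 8–14 the 2nd, 15–21 the 3rd, 22–28 the 4th, 29–31 the 5th.
15 is in the range for the 3rd.

3rd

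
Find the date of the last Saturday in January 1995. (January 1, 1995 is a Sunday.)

1995-01-28

January 1995 begins on a Sunday, so the first Saturday is January 7 (6 days later).
January 1995 has 31 days. Adding weeks: 7, 14, 21, 28 — the last one ≤ 31 is the 28th.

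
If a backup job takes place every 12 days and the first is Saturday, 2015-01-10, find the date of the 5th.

2015-02-27

The 5th occurrence is 4 intervals after the first: 4 × 12 = 48 days after 2015-01-10.
January has 31 days — 21 days to the end of January leaves 27.
27 days into February → 2015-02-27.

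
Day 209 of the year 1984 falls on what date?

July 27, 1984

January has 31 days (209 − 31 = 178 remain).
February has 29 days (178 − 29 = 149 remain).
March has 31 days (149 − 31 = 118 remain).
April has 30 days (118 − 30 = 88 remain).
May has 31 days (88 − 31 = 57 remain).
June has 30 days (57 − 30 = 27 remain).
27 into July → July 27.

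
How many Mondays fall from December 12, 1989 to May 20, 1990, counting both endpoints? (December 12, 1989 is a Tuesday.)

22

December 12, 1989 is a Tuesday; the first Monday on or after it is December 18, 1989 (6 days later).
From December 18, 1989 to May 20, 1990: 13 + 31 + 28 + 31 + 30 + 20 = 153 days (rest of December, January, February, March, April, May).
153 ÷ 7 = 21 full weeks with remainder 6, so 21 more Mondays after the first → 22.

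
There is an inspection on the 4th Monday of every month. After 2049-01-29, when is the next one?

January 2049 starts on a Friday; its first Monday is the 4th, so the 4th Monday is the 25th — 2049-01-25.
That is not after 2049-01-29, so look at February 2049.
February 2049 starts on a Monday; its first Monday is the 1st, so the 4th Monday is the 22nd — 2049-02-22.

2049-02-22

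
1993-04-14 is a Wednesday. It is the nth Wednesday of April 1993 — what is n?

2nd

Day 14 falls in week ⌈14/7⌉ of the month.
Days 1–7 hold the 1st Wednesday, 8–14 the 2nd, 15–21 the 3rd, 22–28 the 4th, 29–31 the 5th.
14 is in the range for the 2nd.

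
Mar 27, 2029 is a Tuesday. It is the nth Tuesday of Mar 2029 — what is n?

Day 27 falls in week ⌈27/7⌉ of the month.
Days 1–7 hold the 1st Tuesday, 8–14 the 2nd, 15–21 the 3rd, 22–28 the 4th, 29–31 the 5th.
27 is in the range for the 4th.

4th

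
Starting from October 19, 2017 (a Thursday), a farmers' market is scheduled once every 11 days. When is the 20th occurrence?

May 16, 2018

The 20th occurrence is 19 intervals after the first: 19 × 11 = 209 days after October 19, 2017.
October has 31 days — 12 days to the end of October leaves 197.
November has 30 days (167 left).
December has 31 days (136 left).
January has 31 days (105 left).
February has 28 days (77 left).
March has 31 days (46 left).
April has 30 days (16 left).
16 days into May → May 16, 2018.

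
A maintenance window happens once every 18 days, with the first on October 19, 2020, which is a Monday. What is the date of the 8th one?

The 8th occurrence is 7 intervals after the first: 7 × 18 = 126 days after October 19, 2020.
October has 31 days — 12 days to the end of October leaves 114.
November has 30 days (84 left).
December has 31 days (53 left).
January has 31 days (22 left).
22 days into February → February 22, 2021.

February 22, 2021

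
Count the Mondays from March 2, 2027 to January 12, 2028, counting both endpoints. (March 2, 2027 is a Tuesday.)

March 2, 2027 is a Tuesday; the first Monday on or after it is March 8, 2027 (6 days later).
From March 8, 2027 to January 12, 2028: 23 + 30 + 31 + 30 + 31 + 31 + 30 + 31 + 30 + 31 + 12 = 310 days (rest of March, April, May, June, July, August, September, October, November, December, January).
310 ÷ 7 = 44 full weeks with remainder 2, so 44 more Mondays after the first → 45.

45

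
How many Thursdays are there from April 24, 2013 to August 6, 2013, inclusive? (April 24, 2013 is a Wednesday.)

April 24, 2013 is a Wednesday; the first Thursday on or after it is April 25, 2013 (1 day later).
From April 25, 2013 to August 6, 2013: 5 + 31 + 30 + 31 + 6 = 103 days (rest of April, May, June, July, August).
103 ÷ 7 = 14 full weeks with remainder 5, so 14 more Thursdays after the first → 15.

15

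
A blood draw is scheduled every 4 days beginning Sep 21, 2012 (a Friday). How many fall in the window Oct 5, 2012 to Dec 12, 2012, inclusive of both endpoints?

17

Occurrences land 4·i days after Sep 21, 2012 for i = 0, 1, 2, …
Oct 5, 2012 is 14 days after the start; 14 ÷ 4 = 3 remainder 2; since the remainder is 2, round up to i = 4. First occurrence in the window: #5 on Oct 7, 2012 (4×4 = 16 days in).
Dec 12, 2012 is 82 days after the start; 82 ÷ 4 = 20 remainder 2. Last occurrence in the window: #21 on Dec 10, 2012.
Occurrences #5 through #21: 17 in total.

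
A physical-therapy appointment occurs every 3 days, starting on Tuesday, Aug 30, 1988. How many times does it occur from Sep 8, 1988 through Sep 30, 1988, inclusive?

8

Occurrences land 3·i days after Aug 30, 1988 for i = 0, 1, 2, …
Sep 8, 1988 is 9 days after the start; 9 ÷ 3 = 3 remainder 0. First occurrence in the window: #4 on Sep 8, 1988 (3×3 = 9 days in).
Sep 30, 1988 is 31 days after the start; 31 ÷ 3 = 10 remainder 1. Last occurrence in the window: #11 on Sep 29, 1988.
Occurrences #4 through #11: 8 in total.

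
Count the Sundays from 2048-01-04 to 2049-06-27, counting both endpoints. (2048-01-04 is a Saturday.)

2048-01-04 is a Saturday; the first Sunday on or after it is 2048-01-05 (1 day later).
From 2048-01-05 to 2049-06-27: 361 + 178 = 539 days (rest of 2048, to 2049-06-27 in 2049).
539 ÷ 7 = 77 full weeks with remainder 0, so 77 more Sundays after the first → 78.

78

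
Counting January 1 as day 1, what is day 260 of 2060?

January has 31 days (260 − 31 = 229 remain).
February has 29 days (229 − 29 = 200 remain).
March has 31 days (200 − 31 = 169 remain).
April has 30 days (169 − 30 = 139 remain).
May has 31 days (139 − 31 = 108 remain).
June has 30 days (108 − 30 = 78 remain).
July has 31 days (78 − 31 = 47 remain).
August has 31 days (47 − 31 = 16 remain).
16 into September → September 16.

September 16, 2060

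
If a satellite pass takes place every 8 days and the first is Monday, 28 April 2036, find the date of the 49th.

The 49th occurrence is 48 intervals after the first: 48 × 8 = 384 days after 28 April 2036.
April has 30 days — 2 days to the end of April leaves 382.
May has 31 days (351 left).
June has 30 days (321 left).
July has 31 days (290 left).
August has 31 days (259 left).
September has 30 days (229 left).
October has 31 days (198 left).
November has 30 days (168 left).
December has 31 days (137 left).
January has 31 days (106 left).
February has 28 days (78 left).
March has 31 days (47 left).
April has 30 days (17 left).
17 days into May → 17 May 2037.

17 May 2037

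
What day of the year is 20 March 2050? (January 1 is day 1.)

Days in months before March: 31 + 28 = 59.
Plus 20 days into March → day 79.

79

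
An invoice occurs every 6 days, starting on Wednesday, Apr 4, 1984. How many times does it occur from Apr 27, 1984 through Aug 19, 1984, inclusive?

19

Occurrences land 6·i days after Apr 4, 1984 for i = 0, 1, 2, …
Apr 27, 1984 is 23 days after the start; 23 ÷ 6 = 3 remainder 5; since the remainder is 5, round up to i = 4. First occurrence in the window: #5 on Apr 28, 1984 (4×6 = 24 days in).
Aug 19, 1984 is 137 days after the start; 137 ÷ 6 = 22 remainder 5. Last occurrence in the window: #23 on Aug 14, 1984.
Occurrences #5 through #23: 19 in total.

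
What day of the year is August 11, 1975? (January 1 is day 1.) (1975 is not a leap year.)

223

Days in months before August: 31 + 28 + 31 + 30 + 31 + 30 + 31 = 212.
Plus 11 days into August → day 223.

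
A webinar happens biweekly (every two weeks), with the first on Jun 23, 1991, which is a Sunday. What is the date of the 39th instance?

The 39th occurrence is 38 intervals after the first: 38 × 14 = 532 days after Jun 23, 1991.
Jun has 30 days — 7 days to the end of Jun leaves 525.
From end of Jun to end of 1991 is 184 days (341 left).
Jan has 31 days (310 left).
Feb has 29 days (281 left).
Mar has 31 days (250 left).
Apr has 30 days (220 left).
May has 31 days (189 left).
Jun has 30 days (159 left).
Jul has 31 days (128 left).
Aug has 31 days (97 left).
Sep has 30 days (67 left).
Oct has 31 days (36 left).
Nov has 30 days (6 left).
6 days into Dec → Dec 6, 1992.

Dec 6, 1992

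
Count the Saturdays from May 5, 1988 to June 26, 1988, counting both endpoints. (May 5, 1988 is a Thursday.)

8

May 5, 1988 is a Thursday; the first Saturday on or after it is May 7, 1988 (2 days later).
From May 7, 1988 to June 26, 1988: 24 + 26 = 50 days (rest of May, June).
50 ÷ 7 = 7 full weeks with remainder 1, so 7 more Saturdays after the first → 8.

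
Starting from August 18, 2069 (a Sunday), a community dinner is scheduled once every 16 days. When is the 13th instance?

The 13th occurrence is 12 intervals after the first: 12 × 16 = 192 days after August 18, 2069.
August has 31 days — 13 days to the end of August leaves 179.
September has 30 days (149 left).
October has 31 days (118 left).
November has 30 days (88 left).
December has 31 days (57 left).
January has 31 days (26 left).
26 days into February → February 26, 2070.

February 26, 2070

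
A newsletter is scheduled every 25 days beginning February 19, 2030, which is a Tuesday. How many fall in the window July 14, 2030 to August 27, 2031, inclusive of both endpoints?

Occurrences land 25·i days after February 19, 2030 for i = 0, 1, 2, …
July 14, 2030 is 145 days after the start; 145 ÷ 25 = 5 remainder 20; since the remainder is 20, round up to i = 6. First occurrence in the window: #7 on July 19, 2030 (6×25 = 150 days in).
August 27, 2031 is 554 days after the start; 554 ÷ 25 = 22 remainder 4. Last occurrence in the window: #23 on August 23, 2031.
Occurrences #7 through #23: 17 in total.

17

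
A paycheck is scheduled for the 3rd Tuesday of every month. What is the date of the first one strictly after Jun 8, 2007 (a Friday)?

Jun 2007 starts on a Friday; its first Tuesday is the 5th, so the 3rd Tuesday is the 19th — Jun 19, 2007.
Jun 19, 2007 is after Jun 8, 2007, so that is the next one.

Jun 19, 2007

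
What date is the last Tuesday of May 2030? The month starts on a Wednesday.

May 28, 2030

May 2030 begins on a Wednesday, so the first Tuesday is May 7 (6 days later).
May 2030 has 31 days. Adding weeks: 7, 14, 21, 28 — the last one ≤ 31 is the 28th.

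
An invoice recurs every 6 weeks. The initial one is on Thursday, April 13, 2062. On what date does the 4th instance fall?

The 4th occurrence is 3 intervals after the first: 3 × 42 = 126 days after April 13, 2062.
April has 30 days — 17 days to the end of April leaves 109.
May has 31 days (78 left).
June has 30 days (48 left).
July has 31 days (17 left).
17 days into August → August 17, 2062.

August 17, 2062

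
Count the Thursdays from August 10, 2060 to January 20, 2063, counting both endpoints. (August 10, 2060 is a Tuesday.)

August 10, 2060 is a Tuesday; the first Thursday on or after it is August 12, 2060 (2 days later).
From August 12, 2060 to January 20, 2063: 141 + 365 + 365 + 20 = 891 days (rest of 2060, 2061, 2062, to January 20, 2063 in 2063).
891 ÷ 7 = 127 full weeks with remainder 2, so 127 more Thursdays after the first → 128.

128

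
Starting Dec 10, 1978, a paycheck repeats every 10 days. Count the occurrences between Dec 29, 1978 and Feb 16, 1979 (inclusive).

5

Occurrences land 10·i days after Dec 10, 1978 for i = 0, 1, 2, …
Dec 29, 1978 is 19 days after the start; 19 ÷ 10 = 1 remainder 9; since the remainder is 9, round up to i = 2. First occurrence in the window: #3 on Dec 30, 1978 (2×10 = 20 days in).
Feb 16, 1979 is 68 days after the start; 68 ÷ 10 = 6 remainder 8. Last occurrence in the window: #7 on Feb 8, 1979.
Occurrences #3 through #7: 5 in total.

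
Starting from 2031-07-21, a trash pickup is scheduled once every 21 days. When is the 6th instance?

2031-11-03

The 6th occurrence is 5 intervals after the first: 5 × 21 = 105 days after 2031-07-21.
July has 31 days — 10 days to the end of July leaves 95.
August has 31 days (64 left).
September has 30 days (34 left).
October has 31 days (3 left).
3 days into November → 2031-11-03.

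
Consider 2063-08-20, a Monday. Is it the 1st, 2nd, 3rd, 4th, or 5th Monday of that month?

3rd

Day 20 falls in week ⌈20/7⌉ of the month.
Days 1–7 hold the 1st Monday, 8–14 the 2nd, 15–21 the 3rd, 22–28 the 4th, 29–31 the 5th.
20 is in the range for the 3rd.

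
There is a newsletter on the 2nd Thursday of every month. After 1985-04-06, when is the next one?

1985-04-11

April 1985 starts on a Monday; its first Thursday is the 4th, so the 2nd Thursday is the 11th — 1985-04-11.
1985-04-11 is after 1985-04-06, so that is the next one.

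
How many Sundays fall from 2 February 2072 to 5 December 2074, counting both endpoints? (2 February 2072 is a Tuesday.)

148

2 February 2072 is a Tuesday; the first Sunday on or after it is 7 February 2072 (5 days later).
From 7 February 2072 to 5 December 2074: 328 + 365 + 339 = 1032 days (rest of 2072, 2073, to 5 December 2074 in 2074).
1032 ÷ 7 = 147 full weeks with remainder 3, so 147 more Sundays after the first → 148.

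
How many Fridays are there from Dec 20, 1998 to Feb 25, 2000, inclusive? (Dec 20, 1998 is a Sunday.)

62

Dec 20, 1998 is a Sunday; the first Friday on or after it is Dec 25, 1998 (5 days later).
From Dec 25, 1998 to Feb 25, 2000: 6 + 365 + 56 = 427 days (rest of 1998, 1999, to Feb 25, 2000 in 2000).
427 ÷ 7 = 61 full weeks with remainder 0, so 61 more Fridays after the first → 62.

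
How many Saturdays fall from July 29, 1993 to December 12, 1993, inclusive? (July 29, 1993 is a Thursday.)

July 29, 1993 is a Thursday; the first Saturday on or after it is July 31, 1993 (2 days later).
From July 31, 1993 to December 12, 1993: 0 + 31 + 30 + 31 + 30 + 12 = 134 days (rest of July, August, September, October, November, December).
134 ÷ 7 = 19 full weeks with remainder 1, so 19 more Saturdays after the first → 20.

20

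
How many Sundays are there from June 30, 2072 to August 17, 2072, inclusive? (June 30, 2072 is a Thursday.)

June 30, 2072 is a Thursday; the first Sunday on or after it is July 3, 2072 (3 days later).
From July 3, 2072 to August 17, 2072: 28 + 17 = 45 days (rest of July, August).
45 ÷ 7 = 6 full weeks with remainder 3, so 6 more Sundays after the first → 7.

7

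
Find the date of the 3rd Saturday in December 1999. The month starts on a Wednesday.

December 18, 1999

December 1999 begins on a Wednesday, so the first Saturday is December 4 (3 days later).
The 3rd Saturday is 2 weeks later: 4 + 14 = 18.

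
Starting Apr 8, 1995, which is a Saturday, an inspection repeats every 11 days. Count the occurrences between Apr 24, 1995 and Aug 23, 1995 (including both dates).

Occurrences land 11·i days after Apr 8, 1995 for i = 0, 1, 2, …
Apr 24, 1995 is 16 days after the start; 16 ÷ 11 = 1 remainder 5; since the remainder is 5, round up to i = 2. First occurrence in the window: #3 on Apr 30, 1995 (2×11 = 22 days in).
Aug 23, 1995 is 137 days after the start; 137 ÷ 11 = 12 remainder 5. Last occurrence in the window: #13 on Aug 18, 1995.
Occurrences #3 through #13: 11 in total.

11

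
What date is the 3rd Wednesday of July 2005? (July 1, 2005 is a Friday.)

20 July 2005

July 2005 begins on a Friday, so the first Wednesday is July 6 (5 days later).
The 3rd Wednesday is 2 weeks later: 6 + 14 = 20.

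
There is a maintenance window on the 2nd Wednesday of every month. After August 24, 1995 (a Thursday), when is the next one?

September 13, 1995

August 1995 starts on a Tuesday; its first Wednesday is the 2nd, so the 2nd Wednesday is the 9th — August 9, 1995.
That is not after August 24, 1995, so look at September 1995.
September 1995 starts on a Friday; its first Wednesday is the 6th, so the 2nd Wednesday is the 13th — September 13, 1995.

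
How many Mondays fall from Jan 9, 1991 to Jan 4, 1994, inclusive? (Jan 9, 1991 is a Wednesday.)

Jan 9, 1991 is a Wednesday; the first Monday on or after it is Jan 14, 1991 (5 days later).
From Jan 14, 1991 to Jan 4, 1994: 351 + 366 + 365 + 4 = 1086 days (rest of 1991, 1992, 1993, to Jan 4, 1994 in 1994).
1086 ÷ 7 = 155 full weeks with remainder 1, so 155 more Mondays after the first → 156.

156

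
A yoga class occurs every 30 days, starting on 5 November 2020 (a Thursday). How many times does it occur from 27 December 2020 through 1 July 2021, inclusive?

Occurrences land 30·i days after 5 November 2020 for i = 0, 1, 2, …
27 December 2020 is 52 days after the start; 52 ÷ 30 = 1 remainder 22; since the remainder is 22, round up to i = 2. First occurrence in the window: #3 on 4 January 2021 (2×30 = 60 days in).
1 July 2021 is 238 days after the start; 238 ÷ 30 = 7 remainder 28. Last occurrence in the window: #8 on 3 June 2021.
Occurrences #3 through #8: 6 in total.

6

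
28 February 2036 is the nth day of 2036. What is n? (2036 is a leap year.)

Days in months before February: 31 = 31.
Plus 28 days into February → day 59.

59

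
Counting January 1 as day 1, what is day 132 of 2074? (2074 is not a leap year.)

May 12, 2074

Jan has 31 days (132 − 31 = 101 remain).
Feb has 28 days (101 − 28 = 73 remain).
Mar has 31 days (73 − 31 = 42 remain).
Apr has 30 days (42 − 30 = 12 remain).
12 into May → May 12.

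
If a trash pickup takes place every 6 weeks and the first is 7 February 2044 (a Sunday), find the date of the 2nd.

20 March 2044

The 2nd occurrence is 1 interval after the first: 1 × 42 = 42 days after 7 February 2044.
February has 29 days — 22 days to the end of February leaves 20.
20 days into March → 20 March 2044.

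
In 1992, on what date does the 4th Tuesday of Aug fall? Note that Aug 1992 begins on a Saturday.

Aug 1992 begins on a Saturday, so the first Tuesday is Aug 4 (3 days later).
The 4th Tuesday is 3 weeks later: 4 + 21 = 25.

Aug 25, 1992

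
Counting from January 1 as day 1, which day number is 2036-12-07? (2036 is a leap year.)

342

Days in months before December: 31 + 29 + 31 + 30 + 31 + 30 + 31 + 31 + 30 + 31 + 30 = 335.
Plus 7 days into December → day 342.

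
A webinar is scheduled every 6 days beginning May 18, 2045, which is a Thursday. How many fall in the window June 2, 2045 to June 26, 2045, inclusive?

Occurrences land 6·i days after May 18, 2045 for i = 0, 1, 2, …
June 2, 2045 is 15 days after the start; 15 ÷ 6 = 2 remainder 3; since the remainder is 3, round up to i = 3. First occurrence in the window: #4 on June 5, 2045 (3×6 = 18 days in).
June 26, 2045 is 39 days after the start; 39 ÷ 6 = 6 remainder 3. Last occurrence in the window: #7 on June 23, 2045.
Occurrences #4 through #7: 4 in total.

4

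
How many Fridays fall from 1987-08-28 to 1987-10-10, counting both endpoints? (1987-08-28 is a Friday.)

7

1987-08-28 is a Friday; the first Friday on or after it is 1987-08-28.
From 1987-08-28 to 1987-10-10: 3 + 30 + 10 = 43 days (rest of August, September, October).
43 ÷ 7 = 6 full weeks with remainder 1, so 6 more Fridays after the first → 7.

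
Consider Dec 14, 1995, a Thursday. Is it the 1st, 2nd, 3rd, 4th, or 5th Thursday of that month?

Day 14 falls in week ⌈14/7⌉ of the month.
Days 1–7 hold the 1st Thursday, 8–14 the 2nd, 15–21 the 3rd, 22–28 the 4th, 29–31 the 5th.
14 is in the range for the 2nd.

2nd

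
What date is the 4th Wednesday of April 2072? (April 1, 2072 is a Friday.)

April 2072 begins on a Friday, so the first Wednesday is April 6 (5 days later).
The 4th Wednesday is 3 weeks later: 6 + 21 = 27.

April 27, 2072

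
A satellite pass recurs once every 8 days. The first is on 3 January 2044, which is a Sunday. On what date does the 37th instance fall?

The 37th occurrence is 36 intervals after the first: 36 × 8 = 288 days after 3 January 2044.
January has 31 days — 28 days to the end of January leaves 260.
February has 29 days (231 left).
March has 31 days (200 left).
April has 30 days (170 left).
May has 31 days (139 left).
June has 30 days (109 left).
July has 31 days (78 left).
August has 31 days (47 left).
September has 30 days (17 left).
17 days into October → 17 October 2044.

17 October 2044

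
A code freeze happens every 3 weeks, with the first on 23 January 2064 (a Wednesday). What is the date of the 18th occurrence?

The 18th occurrence is 17 intervals after the first: 17 × 21 = 357 days after 23 January 2064.
January has 31 days — 8 days to the end of January leaves 349.
February has 29 days (320 left).
March has 31 days (289 left).
April has 30 days (259 left).
May has 31 days (228 left).
June has 30 days (198 left).
July has 31 days (167 left).
August has 31 days (136 left).
September has 30 days (106 left).
October has 31 days (75 left).
November has 30 days (45 left).
December has 31 days (14 left).
14 days into January → 14 January 2065.

14 January 2065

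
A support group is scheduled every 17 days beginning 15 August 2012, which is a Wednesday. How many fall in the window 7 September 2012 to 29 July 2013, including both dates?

Occurrences land 17·i days after 15 August 2012 for i = 0, 1, 2, …
7 September 2012 is 23 days after the start; 23 ÷ 17 = 1 remainder 6; since the remainder is 6, round up to i = 2. First occurrence in the window: #3 on 18 September 2012 (2×17 = 34 days in).
29 July 2013 is 348 days after the start; 348 ÷ 17 = 20 remainder 8. Last occurrence in the window: #21 on 21 July 2013.
Occurrences #3 through #21: 19 in total.

19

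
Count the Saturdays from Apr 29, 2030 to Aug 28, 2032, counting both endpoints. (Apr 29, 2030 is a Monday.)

Apr 29, 2030 is a Monday; the first Saturday on or after it is May 4, 2030 (5 days later).
From May 4, 2030 to Aug 28, 2032: 241 + 365 + 241 = 847 days (rest of 2030, 2031, to Aug 28, 2032 in 2032).
847 ÷ 7 = 121 full weeks with remainder 0, so 121 more Saturdays after the first → 122.

122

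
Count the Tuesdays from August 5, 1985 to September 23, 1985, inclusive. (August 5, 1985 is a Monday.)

7

August 5, 1985 is a Monday; the first Tuesday on or after it is August 6, 1985 (1 day later).
From August 6, 1985 to September 23, 1985: 25 + 23 = 48 days (rest of August, September).
48 ÷ 7 = 6 full weeks with remainder 6, so 6 more Tuesdays after the first → 7.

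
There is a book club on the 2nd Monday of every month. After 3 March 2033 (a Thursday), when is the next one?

14 March 2033

March 2033 starts on a Tuesday; its first Monday is the 7th, so the 2nd Monday is the 14th — 14 March 2033.
14 March 2033 is after 3 March 2033, so that is the next one.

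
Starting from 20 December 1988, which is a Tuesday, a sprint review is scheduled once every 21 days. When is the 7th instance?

The 7th occurrence is 6 intervals after the first: 6 × 21 = 126 days after 20 December 1988.
December has 31 days — 11 days to the end of December leaves 115.
January has 31 days (84 left).
February has 28 days (56 left).
March has 31 days (25 left).
25 days into April → 25 April 1989.

25 April 1989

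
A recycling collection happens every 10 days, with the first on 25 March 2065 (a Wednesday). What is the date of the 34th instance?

18 February 2066

The 34th occurrence is 33 intervals after the first: 33 × 10 = 330 days after 25 March 2065.
March has 31 days — 6 days to the end of March leaves 324.
April has 30 days (294 left).
May has 31 days (263 left).
June has 30 days (233 left).
July has 31 days (202 left).
August has 31 days (171 left).
September has 30 days (141 left).
October has 31 days (110 left).
November has 30 days (80 left).
December has 31 days (49 left).
January has 31 days (18 left).
18 days into February → 18 February 2066.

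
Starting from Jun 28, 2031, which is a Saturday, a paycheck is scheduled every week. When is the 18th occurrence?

Oct 25, 2031

The 18th occurrence is 17 intervals after the first: 17 × 7 = 119 days after Jun 28, 2031.
Jun has 30 days — 2 days to the end of Jun leaves 117.
Jul has 31 days (86 left).
Aug has 31 days (55 left).
Sep has 30 days (25 left).
25 days into Oct → Oct 25, 2031.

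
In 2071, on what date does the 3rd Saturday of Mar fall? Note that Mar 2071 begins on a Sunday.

Mar 2071 begins on a Sunday, so the first Saturday is Mar 7 (6 days later).
The 3rd Saturday is 2 weeks later: 7 + 14 = 21.

Mar 21, 2071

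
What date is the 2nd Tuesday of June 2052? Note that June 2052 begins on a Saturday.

June 2052 begins on a Saturday, so the first Tuesday is June 4 (3 days later).
The 2nd Tuesday is 1 weeks later: 4 + 7 = 11.

2052-06-11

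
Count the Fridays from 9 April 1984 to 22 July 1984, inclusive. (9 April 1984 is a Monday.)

9 April 1984 is a Monday; the first Friday on or after it is 13 April 1984 (4 days later).
From 13 April 1984 to 22 July 1984: 17 + 31 + 30 + 22 = 100 days (rest of April, May, June, July).
100 ÷ 7 = 14 full weeks with remainder 2, so 14 more Fridays after the first → 15.

15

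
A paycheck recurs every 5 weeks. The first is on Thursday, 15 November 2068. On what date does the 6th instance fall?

The 6th occurrence is 5 intervals after the first: 5 × 35 = 175 days after 15 November 2068.
November has 30 days — 15 days to the end of November leaves 160.
December has 31 days (129 left).
January has 31 days (98 left).
February has 28 days (70 left).
March has 31 days (39 left).
April has 30 days (9 left).
9 days into May → 9 May 2069.

9 May 2069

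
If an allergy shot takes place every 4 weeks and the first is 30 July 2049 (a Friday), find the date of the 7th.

The 7th occurrence is 6 intervals after the first: 6 × 28 = 168 days after 30 July 2049.
July has 31 days — 1 day to the end of July leaves 167.
August has 31 days (136 left).
September has 30 days (106 left).
October has 31 days (75 left).
November has 30 days (45 left).
December has 31 days (14 left).
14 days into January → 14 January 2050.

14 January 2050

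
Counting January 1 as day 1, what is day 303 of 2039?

Oct 30, 2039

Jan has 31 days (303 − 31 = 272 remain).
Feb has 28 days (272 − 28 = 244 remain).
Mar has 31 days (244 − 31 = 213 remain).
Apr has 30 days (213 − 30 = 183 remain).
May has 31 days (183 − 31 = 152 remain).
Jun has 30 days (152 − 30 = 122 remain).
Jul has 31 days (122 − 31 = 91 remain).
Aug has 31 days (91 − 31 = 60 remain).
Sep has 30 days (60 − 30 = 30 remain).
30 into Oct → Oct 30.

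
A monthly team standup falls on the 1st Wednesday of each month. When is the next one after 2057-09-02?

September 2057 starts on a Saturday, so its 1st Wednesday is 2057-09-05 (4 days in).
2057-09-05 is after 2057-09-02, so that is the next one.

2057-09-05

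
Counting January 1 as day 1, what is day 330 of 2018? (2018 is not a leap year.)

January has 31 days (330 − 31 = 299 remain).
February has 28 days (299 − 28 = 271 remain).
March has 31 days (271 − 31 = 240 remain).
April has 30 days (240 − 30 = 210 remain).
May has 31 days (210 − 31 = 179 remain).
June has 30 days (179 − 30 = 149 remain).
July has 31 days (149 − 31 = 118 remain).
August has 31 days (118 − 31 = 87 remain).
September has 30 days (87 − 30 = 57 remain).
October has 31 days (57 − 31 = 26 remain).
26 into November → November 26.

2018-11-26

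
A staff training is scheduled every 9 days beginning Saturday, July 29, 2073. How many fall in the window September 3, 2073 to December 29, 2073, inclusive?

14

Occurrences land 9·i days after July 29, 2073 for i = 0, 1, 2, …
September 3, 2073 is 36 days after the start; 36 ÷ 9 = 4 remainder 0. First occurrence in the window: #5 on September 3, 2073 (4×9 = 36 days in).
December 29, 2073 is 153 days after the start; 153 ÷ 9 = 17 remainder 0. Last occurrence in the window: #18 on December 29, 2073.
Occurrences #5 through #18: 14 in total.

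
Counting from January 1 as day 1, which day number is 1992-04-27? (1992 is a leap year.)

118

Days in months before April: 31 + 29 + 31 = 91.
Plus 27 days into April → day 118.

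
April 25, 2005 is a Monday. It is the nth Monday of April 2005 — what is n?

Day 25 falls in week ⌈25/7⌉ of the month.
Days 1–7 hold the 1st Monday, 8–14 the 2nd, 15–21 the 3rd, 22–28 the 4th, 29–31 the 5th.
25 is in the range for the 4th.

4th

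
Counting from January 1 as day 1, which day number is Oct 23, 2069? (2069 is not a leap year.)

Days in months before Oct: 31 + 28 + 31 + 30 + 31 + 30 + 31 + 31 + 30 = 273.
Plus 23 days into Oct → day 296.

296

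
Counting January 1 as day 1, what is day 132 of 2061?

January has 31 days (132 − 31 = 101 remain).
February has 28 days (101 − 28 = 73 remain).
March has 31 days (73 − 31 = 42 remain).
April has 30 days (42 − 30 = 12 remain).
12 into May → May 12.

2061-05-12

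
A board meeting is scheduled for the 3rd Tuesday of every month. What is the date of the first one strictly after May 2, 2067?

May 2067 starts on a Sunday; its first Tuesday is the 3rd, so the 3rd Tuesday is the 17th — May 17, 2067.
May 17, 2067 is after May 2, 2067, so that is the next one.

May 17, 2067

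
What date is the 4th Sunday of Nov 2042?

Nov 23, 2042

Nov 2042 begins on a Saturday, so the first Sunday is Nov 2 (1 day later).
The 4th Sunday is 3 weeks later: 2 + 21 = 23.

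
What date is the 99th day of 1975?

January has 31 days (99 − 31 = 68 remain).
February has 28 days (68 − 28 = 40 remain).
March has 31 days (40 − 31 = 9 remain).
9 into April → April 9.

April 9, 1975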